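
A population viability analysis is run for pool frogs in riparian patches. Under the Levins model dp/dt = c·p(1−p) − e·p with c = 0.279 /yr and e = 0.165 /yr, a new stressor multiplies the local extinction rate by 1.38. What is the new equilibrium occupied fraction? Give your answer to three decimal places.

0.184

Before: p* = 1 − 0.165/0.279 = 0.4086.
After the change, c = 0.279, e = 0.2277, so p* = 1 − 0.2277/0.279 = 0.1839.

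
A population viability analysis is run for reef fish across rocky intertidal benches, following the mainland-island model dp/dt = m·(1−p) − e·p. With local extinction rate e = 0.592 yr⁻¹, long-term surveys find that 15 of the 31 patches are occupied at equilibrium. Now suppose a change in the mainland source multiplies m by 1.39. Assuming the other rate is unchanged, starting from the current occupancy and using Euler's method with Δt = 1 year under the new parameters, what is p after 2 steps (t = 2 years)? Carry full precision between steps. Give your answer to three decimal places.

0.555

Observed p* = 15/31 = 0.48387.
Balance m(1−p*) = e·p* gives m = e·p*/(1−p*) = 0.592×0.48387/0.51613 = 0.55500.
Starting from p₀ = 0.48387; update p ← p + (dp/dt)·Δt with the new parameters.
  1  |  dp/dt·Δt = +0.111716  |  p_1 = 0.595587
  2  |  dp/dt·Δt = -0.040603  |  p_2 = 0.554984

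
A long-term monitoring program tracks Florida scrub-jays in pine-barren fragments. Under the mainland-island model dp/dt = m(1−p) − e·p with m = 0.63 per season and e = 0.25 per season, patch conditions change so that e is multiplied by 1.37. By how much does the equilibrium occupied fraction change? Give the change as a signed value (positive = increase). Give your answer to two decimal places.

Before: p* = 0.63/(0.63+0.25) = 0.7159.
After: m = 0.63, e = 0.3425; p* = 0.63/0.9725 = 0.6478.
Δp* = 0.6478 − 0.7159 = -0.0681.

-0.07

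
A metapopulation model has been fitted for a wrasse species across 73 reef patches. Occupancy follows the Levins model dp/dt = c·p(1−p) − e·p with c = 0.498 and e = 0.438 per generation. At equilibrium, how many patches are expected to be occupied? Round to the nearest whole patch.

9

p* = 1 − e/c = 1 − 0.438/0.498 = 0.1205.
Expected occupied patches = N × p* = 73 × 0.1205 = 8.80 ≈ 9.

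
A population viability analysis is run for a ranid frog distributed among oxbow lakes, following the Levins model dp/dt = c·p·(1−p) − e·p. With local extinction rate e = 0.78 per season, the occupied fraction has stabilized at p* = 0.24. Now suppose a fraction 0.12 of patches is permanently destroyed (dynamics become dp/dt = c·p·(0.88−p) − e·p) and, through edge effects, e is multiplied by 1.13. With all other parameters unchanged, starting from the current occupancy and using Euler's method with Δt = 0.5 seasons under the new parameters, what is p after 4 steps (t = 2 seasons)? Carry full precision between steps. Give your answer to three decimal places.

Balance c(1−p*) = e gives c = e/(1 − 0.24000) = 0.78/0.76000 = 1.02632.
Starting from p₀ = 0.24000; update p ← p + (dp/dt)·Δt with the new parameters.
t = 0.5: p = 0.24000 + (-0.02695) = 0.21305
t = 1: p = 0.21305 + (-0.02098) = 0.19208
t = 1.5: p = 0.19208 + (-0.01684) = 0.17524
t = 2: p = 0.17524 + (-0.01385) = 0.16138

0.161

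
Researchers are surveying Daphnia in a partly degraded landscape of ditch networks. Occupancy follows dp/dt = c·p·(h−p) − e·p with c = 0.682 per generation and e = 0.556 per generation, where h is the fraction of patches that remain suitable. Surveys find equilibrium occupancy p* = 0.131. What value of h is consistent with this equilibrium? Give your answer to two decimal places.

0.95

At equilibrium c(h−p*) = e, so h = p* + e/c.
h = 0.131 + 0.556/0.682 = 0.131 + 0.8152 = 0.9462.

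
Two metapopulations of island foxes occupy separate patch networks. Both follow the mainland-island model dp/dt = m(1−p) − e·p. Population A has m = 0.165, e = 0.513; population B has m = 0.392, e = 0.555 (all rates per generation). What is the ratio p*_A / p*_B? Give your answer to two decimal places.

0.59

A: p*_A = m/(m+e) = 0.165/0.6780 = 0.2434.
B: p*_B = 0.392/0.9470 = 0.4139.
p*_A / p*_B = 0.2434/0.4139 = 0.5879.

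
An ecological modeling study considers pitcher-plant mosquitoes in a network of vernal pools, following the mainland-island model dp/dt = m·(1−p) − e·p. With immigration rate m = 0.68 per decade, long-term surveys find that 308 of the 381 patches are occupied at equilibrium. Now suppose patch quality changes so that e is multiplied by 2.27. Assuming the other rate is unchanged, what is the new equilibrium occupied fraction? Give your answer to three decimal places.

0.650

Observed p* = 308/381 = 0.80840.
Balance m(1−p*) = e·p* gives e = m(1−p*)/p* = 0.68×0.19160/0.80840 = 0.16117.
New p* = m/(m+e) = 0.68000/(0.68000+0.36586) = 0.65018.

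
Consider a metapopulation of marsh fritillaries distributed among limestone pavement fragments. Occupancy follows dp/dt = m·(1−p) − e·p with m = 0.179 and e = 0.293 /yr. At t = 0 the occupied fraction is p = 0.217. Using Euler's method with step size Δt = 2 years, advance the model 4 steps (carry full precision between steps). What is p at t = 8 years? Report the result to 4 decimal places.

Update rule: p ← p + [m·(1−p) − e·p]·Δt with Δt = 2.
p: 0.21700 → 0.37015  (Δp = +0.15315)
p: 0.37015 → 0.37873  (Δp = +0.00858)
p: 0.37873 → 0.37921  (Δp = +0.00048)
p: 0.37921 → 0.37924  (Δp = +0.00003)

0.3792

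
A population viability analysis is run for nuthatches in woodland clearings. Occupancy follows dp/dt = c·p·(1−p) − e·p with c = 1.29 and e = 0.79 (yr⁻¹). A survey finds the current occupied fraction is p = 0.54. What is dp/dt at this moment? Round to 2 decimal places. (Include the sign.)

-0.11

Colonization term: c·p·(1−p) = 1.29×0.54×0.4600 = 0.32044.
Extinction term: e·p = 0.42660.
dp/dt = 0.32044 − 0.42660 = -0.10616.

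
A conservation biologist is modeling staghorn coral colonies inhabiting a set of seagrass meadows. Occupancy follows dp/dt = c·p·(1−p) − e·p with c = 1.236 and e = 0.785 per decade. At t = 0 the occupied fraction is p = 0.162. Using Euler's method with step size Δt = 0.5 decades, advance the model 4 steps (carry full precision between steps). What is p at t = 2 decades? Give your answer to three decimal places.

0.243

Update rule: p ← p + [c·p·(1−p) − e·p]·Δt with Δt = 0.5.
step 1: Δp = +0.02031, p = 0.18231
step 2: Δp = +0.02057, p = 0.20288
step 3: Δp = +0.02031, p = 0.22319
step 4: Δp = +0.01954, p = 0.24274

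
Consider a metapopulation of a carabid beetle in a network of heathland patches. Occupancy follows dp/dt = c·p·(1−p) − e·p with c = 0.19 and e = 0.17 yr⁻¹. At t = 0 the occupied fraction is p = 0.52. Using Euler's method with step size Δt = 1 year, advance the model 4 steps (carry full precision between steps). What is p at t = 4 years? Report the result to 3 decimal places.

0.392

Update rule: p ← p + [c·p·(1−p) − e·p]·Δt with Δt = 1.
  1  |  dp/dt·Δt = -0.040976  |  p_1 = 0.479024
  2  |  dp/dt·Δt = -0.034018  |  p_2 = 0.445006
  3  |  dp/dt·Δt = -0.028726  |  p_3 = 0.416281
  4  |  dp/dt·Δt = -0.024599  |  p_4 = 0.391681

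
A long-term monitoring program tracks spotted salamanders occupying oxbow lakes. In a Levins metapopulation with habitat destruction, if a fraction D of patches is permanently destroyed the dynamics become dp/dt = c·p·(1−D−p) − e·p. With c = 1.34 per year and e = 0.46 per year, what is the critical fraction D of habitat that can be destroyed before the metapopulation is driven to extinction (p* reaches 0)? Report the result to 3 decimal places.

0.657

The nontrivial equilibrium is p* = (1−D) − e/c; extinction occurs when this hits zero.
So D_crit = 1 − e/c = 1 − 0.46/1.34 = 1 − 0.3433 = 0.6567.
This equals the undisturbed p*, a classic result of Lande's extension.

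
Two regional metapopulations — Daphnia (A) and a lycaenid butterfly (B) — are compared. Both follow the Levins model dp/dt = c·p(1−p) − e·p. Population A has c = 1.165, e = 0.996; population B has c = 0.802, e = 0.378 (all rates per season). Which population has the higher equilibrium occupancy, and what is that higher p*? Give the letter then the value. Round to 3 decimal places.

A: p*_A = 1 − 0.996/1.165 = 0.1451.
B: p*_B = 1 − 0.378/0.802 = 0.5287.
B is higher at 0.5287.

B, 0.529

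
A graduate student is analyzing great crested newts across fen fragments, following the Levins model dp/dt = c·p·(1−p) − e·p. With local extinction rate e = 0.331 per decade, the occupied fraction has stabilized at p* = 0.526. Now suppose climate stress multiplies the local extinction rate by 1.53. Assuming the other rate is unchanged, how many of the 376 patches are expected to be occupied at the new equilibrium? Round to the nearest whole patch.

103

Balance c(1−p*) = e gives c = e/(1 − 0.52600) = 0.331/0.47400 = 0.69831.
New p* = 1 − e/c = 1 − 0.50643/0.69831 = 0.27478.
Expected occupied = 376 × 0.27478 = 103.32 ≈ 103.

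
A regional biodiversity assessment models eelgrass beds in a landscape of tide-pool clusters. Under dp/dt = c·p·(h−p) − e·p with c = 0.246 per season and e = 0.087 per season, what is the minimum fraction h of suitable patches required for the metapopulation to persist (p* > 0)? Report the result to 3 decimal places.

p* = h − e/c is positive only when h > e/c.
h_min = e/c = 0.087/0.246 = 0.3537.

0.354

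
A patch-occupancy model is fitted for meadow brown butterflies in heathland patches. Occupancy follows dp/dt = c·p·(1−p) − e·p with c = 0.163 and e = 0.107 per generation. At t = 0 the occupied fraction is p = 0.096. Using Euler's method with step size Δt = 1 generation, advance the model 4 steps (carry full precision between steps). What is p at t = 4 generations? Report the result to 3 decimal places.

0.112

Update rule: p ← p + [c·p·(1−p) − e·p]·Δt with Δt = 1.
  1  |  dp/dt·Δt = +0.003874  |  p_1 = 0.099874
  2  |  dp/dt·Δt = +0.003967  |  p_2 = 0.103841
  3  |  dp/dt·Δt = +0.004057  |  p_3 = 0.107898
  4  |  dp/dt·Δt = +0.004145  |  p_4 = 0.112043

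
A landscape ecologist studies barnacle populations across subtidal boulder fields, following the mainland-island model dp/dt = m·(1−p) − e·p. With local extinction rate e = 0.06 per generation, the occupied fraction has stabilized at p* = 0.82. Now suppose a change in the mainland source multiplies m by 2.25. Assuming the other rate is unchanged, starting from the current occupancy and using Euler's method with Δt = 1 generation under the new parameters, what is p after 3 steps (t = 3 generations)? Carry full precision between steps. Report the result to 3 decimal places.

Balance m(1−p*) = e·p* gives m = e·p*/(1−p*) = 0.06×0.82000/0.18000 = 0.27333.
Starting from p₀ = 0.82000; update p ← p + (dp/dt)·Δt with the new parameters.
step 1: Δp = +0.06150, p = 0.88150
step 2: Δp = +0.01999, p = 0.90149
step 3: Δp = +0.00650, p = 0.90798

0.908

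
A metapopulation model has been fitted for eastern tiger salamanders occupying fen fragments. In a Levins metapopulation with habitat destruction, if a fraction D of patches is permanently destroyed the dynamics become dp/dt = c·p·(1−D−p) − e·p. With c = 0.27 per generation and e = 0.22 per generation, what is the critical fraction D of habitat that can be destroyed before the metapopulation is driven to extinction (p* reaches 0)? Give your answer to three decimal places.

The nontrivial equilibrium is p* = (1−D) − e/c; extinction occurs when this hits zero.
So D_crit = 1 − e/c = 1 − 0.22/0.27 = 1 − 0.8148 = 0.1852.
Note this equals the original equilibrium occupancy — the Levins extinction-debt result.

0.185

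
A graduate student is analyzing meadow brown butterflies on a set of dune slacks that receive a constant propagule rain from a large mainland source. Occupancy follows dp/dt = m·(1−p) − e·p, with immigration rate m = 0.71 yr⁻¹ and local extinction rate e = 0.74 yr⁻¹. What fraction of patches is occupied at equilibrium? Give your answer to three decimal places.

Setting dp/dt = 0: m − m·p* = e·p*, so m = (m+e)·p*.
p* = m/(m+e) = 0.71/(0.71+0.74) = 0.71/1.4500 = 0.4897.

0.490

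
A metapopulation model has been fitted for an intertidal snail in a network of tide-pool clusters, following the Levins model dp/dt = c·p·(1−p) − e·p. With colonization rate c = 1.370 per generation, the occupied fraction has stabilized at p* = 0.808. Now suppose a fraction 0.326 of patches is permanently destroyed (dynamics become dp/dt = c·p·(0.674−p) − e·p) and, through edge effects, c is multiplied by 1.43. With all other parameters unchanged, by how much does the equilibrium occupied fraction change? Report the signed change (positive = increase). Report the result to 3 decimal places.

-0.268

Balance c(1−p*) = e gives e = 1.370×(1 − 0.80800) = 0.26304.
New p* = 0.674 − e/c = 0.674 − 0.26304/1.95910 = 0.53973.
Δp* = 0.53973 − 0.80800 = -0.26827.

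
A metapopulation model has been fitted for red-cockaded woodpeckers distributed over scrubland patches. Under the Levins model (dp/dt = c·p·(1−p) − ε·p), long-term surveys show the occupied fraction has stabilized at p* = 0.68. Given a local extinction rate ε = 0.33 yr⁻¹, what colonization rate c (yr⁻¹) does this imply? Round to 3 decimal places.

1.031

At equilibrium c(1−p*) = ε, so c = ε/(1−p*).
c = 0.33/(1 − 0.68) = 0.33/0.3200 = 1.0313.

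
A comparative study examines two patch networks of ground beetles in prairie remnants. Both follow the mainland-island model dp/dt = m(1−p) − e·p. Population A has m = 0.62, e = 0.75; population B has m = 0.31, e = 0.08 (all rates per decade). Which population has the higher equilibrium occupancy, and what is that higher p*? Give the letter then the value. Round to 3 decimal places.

B, 0.795

A: p*_A = m/(m+e) = 0.62/1.3700 = 0.4526.
B: p*_B = 0.31/0.3900 = 0.7949.
B is higher at 0.7949.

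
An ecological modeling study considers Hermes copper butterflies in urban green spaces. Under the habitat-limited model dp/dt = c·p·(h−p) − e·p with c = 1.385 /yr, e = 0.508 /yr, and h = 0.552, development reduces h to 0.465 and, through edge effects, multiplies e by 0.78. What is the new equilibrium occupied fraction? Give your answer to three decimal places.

Before: p* = h − e/c = 0.552 − 0.508/1.385 = 0.552 − 0.3668 = 0.1852.
After: c = 1.385, e = 0.39624, h = 0.465; p* = 0.465 − 0.39624/1.385 = 0.1789.

0.179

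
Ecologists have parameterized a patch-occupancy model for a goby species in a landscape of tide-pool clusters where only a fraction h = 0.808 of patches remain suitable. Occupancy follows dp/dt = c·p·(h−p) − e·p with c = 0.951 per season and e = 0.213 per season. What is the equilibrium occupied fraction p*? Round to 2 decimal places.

Setting dp/dt = 0 and dividing by p* gives c·(h−p*) = e.
So p* = h − e/c = 0.808 − 0.213/0.951 = 0.808 − 0.2240 = 0.5840.

0.58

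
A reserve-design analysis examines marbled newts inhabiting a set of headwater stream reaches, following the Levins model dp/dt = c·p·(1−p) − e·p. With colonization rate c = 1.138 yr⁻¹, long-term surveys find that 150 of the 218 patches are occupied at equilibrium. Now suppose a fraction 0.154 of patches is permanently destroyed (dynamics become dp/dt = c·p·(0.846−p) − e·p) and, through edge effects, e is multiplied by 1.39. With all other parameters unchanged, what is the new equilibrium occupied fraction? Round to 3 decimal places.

0.412

Observed p* = 150/218 = 0.68807.
Balance c(1−p*) = e gives e = 1.138×(1 − 0.68807) = 0.35498.
New p* = 0.846 − e/c = 0.846 − 0.49342/1.13800 = 0.41241.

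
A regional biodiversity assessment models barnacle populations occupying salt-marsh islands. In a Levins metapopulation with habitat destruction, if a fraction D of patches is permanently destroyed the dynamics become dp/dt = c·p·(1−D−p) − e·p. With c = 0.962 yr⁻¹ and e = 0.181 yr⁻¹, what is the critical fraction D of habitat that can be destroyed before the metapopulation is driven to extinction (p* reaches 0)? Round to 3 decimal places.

The nontrivial equilibrium is p* = (1−D) − e/c; extinction occurs when this hits zero.
So D_crit = 1 − e/c = 1 − 0.181/0.962 = 1 − 0.1881 = 0.8119.
Note this equals the original equilibrium occupancy — the Levins extinction-debt result.

0.812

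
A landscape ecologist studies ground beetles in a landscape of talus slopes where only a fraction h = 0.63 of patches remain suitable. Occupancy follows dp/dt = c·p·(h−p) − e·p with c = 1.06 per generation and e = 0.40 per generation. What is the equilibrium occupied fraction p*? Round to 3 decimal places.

Setting dp/dt = 0 and dividing by p* gives c·(h−p*) = e.
So p* = h − e/c = 0.63 − 0.40/1.06 = 0.63 − 0.3774 = 0.2526.

0.253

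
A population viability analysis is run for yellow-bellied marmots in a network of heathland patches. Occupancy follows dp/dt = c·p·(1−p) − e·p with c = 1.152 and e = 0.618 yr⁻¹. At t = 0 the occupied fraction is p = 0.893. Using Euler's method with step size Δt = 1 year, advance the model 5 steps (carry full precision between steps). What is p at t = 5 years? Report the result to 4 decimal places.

Update rule: p ← p + [c·p·(1−p) − e·p]·Δt with Δt = 1.
  1  |  dp/dt·Δt = -0.441799  |  p_1 = 0.451201
  2  |  dp/dt·Δt = +0.006415  |  p_2 = 0.457615
  3  |  dp/dt·Δt = +0.003124  |  p_3 = 0.460740
  4  |  dp/dt·Δt = +0.001487  |  p_4 = 0.462227
  5  |  dp/dt·Δt = +0.000700  |  p_5 = 0.462927

0.4629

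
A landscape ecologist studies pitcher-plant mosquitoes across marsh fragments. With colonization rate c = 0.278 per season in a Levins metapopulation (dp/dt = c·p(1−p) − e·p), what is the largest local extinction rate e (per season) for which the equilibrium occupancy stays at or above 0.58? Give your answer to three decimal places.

1 − e/c ≥ 0.58 ⇒ e ≤ c(1 − 0.58) = 0.278 × 0.4200.
e_max = 0.1168.

0.117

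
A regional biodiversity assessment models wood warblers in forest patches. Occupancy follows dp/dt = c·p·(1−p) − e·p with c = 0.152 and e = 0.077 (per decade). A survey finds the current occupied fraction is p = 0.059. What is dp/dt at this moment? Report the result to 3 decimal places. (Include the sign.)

0.004

Colonization term: c·p·(1−p) = 0.152×0.059×0.9410 = 0.00844.
Extinction term: e·p = 0.00454.
dp/dt = 0.00844 − 0.00454 = 0.00390.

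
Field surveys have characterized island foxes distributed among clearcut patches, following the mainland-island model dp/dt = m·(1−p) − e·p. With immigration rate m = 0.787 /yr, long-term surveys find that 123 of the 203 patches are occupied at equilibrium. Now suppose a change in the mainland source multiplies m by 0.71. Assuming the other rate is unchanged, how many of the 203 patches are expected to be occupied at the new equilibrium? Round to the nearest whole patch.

Observed p* = 123/203 = 0.60591.
Balance m(1−p*) = e·p* gives e = m(1−p*)/p* = 0.787×0.39409/0.60591 = 0.51187.
New p* = m/(m+e) = 0.55877/(0.55877+0.51187) = 0.52190.
Expected occupied = 203 × 0.52190 = 105.95 ≈ 106.

106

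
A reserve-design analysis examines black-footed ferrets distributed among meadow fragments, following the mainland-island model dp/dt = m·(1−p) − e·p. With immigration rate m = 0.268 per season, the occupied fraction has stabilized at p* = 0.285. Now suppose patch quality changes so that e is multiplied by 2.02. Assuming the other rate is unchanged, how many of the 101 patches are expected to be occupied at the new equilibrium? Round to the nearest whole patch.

17

Balance m(1−p*) = e·p* gives e = m(1−p*)/p* = 0.268×0.71500/0.28500 = 0.67235.
New p* = m/(m+e) = 0.26800/(0.26800+1.35815) = 0.16481.
Expected occupied = 101 × 0.16481 = 16.65 ≈ 17.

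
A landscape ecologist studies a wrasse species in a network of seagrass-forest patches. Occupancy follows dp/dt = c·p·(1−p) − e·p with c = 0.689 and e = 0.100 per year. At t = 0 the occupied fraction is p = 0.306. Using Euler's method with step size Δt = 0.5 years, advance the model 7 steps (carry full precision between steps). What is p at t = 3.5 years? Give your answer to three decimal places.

Update rule: p ← p + [c·p·(1−p) − e·p]·Δt with Δt = 0.5.
  1  |  dp/dt·Δt = +0.057859  |  p_1 = 0.363859
  2  |  dp/dt·Δt = +0.061547  |  p_2 = 0.425406
  3  |  dp/dt·Δt = +0.062938  |  p_3 = 0.488344
  4  |  dp/dt·Δt = +0.061661  |  p_4 = 0.550005
  5  |  dp/dt·Δt = +0.057763  |  p_5 = 0.607768
  6  |  dp/dt·Δt = +0.051736  |  p_6 = 0.659504
  7  |  dp/dt·Δt = +0.044385  |  p_7 = 0.703889

0.704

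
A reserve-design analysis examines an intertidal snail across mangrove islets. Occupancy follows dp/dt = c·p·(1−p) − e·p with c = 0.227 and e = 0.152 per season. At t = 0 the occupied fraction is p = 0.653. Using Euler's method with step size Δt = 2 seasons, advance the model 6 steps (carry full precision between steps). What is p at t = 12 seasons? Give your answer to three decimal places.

Update rule: p ← p + [c·p·(1−p) − e·p]·Δt with Δt = 2.
  1  |  dp/dt·Δt = -0.095640  |  p_1 = 0.557360
  2  |  dp/dt·Δt = -0.057431  |  p_2 = 0.499929
  3  |  dp/dt·Δt = -0.038478  |  p_3 = 0.461451
  4  |  dp/dt·Δt = -0.027456  |  p_4 = 0.433995
  5  |  dp/dt·Δt = -0.020412  |  p_5 = 0.413583
  6  |  dp/dt·Δt = -0.015620  |  p_6 = 0.397963

0.398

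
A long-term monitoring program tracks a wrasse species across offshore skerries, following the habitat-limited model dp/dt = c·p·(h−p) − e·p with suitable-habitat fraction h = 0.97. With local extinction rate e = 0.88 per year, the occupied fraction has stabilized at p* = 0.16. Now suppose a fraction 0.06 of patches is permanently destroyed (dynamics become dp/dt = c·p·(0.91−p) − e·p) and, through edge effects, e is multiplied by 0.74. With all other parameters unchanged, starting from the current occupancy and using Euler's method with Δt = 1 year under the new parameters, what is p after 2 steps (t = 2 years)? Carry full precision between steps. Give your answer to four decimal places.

0.2113

Balance c(h−p*) = e gives c = e/(0.97 − 0.16000) = 0.88/0.81000 = 1.08642.
Starting from p₀ = 0.16000; update p ← p + (dp/dt)·Δt with the new parameters.
  1  |  dp/dt·Δt = +0.026178  |  p_1 = 0.186178
  2  |  dp/dt·Δt = +0.025166  |  p_2 = 0.211345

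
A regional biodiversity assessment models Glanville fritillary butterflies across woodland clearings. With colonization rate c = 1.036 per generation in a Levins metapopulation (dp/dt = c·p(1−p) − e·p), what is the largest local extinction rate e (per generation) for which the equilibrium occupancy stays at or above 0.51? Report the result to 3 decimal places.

1 − e/c ≥ 0.51 ⇒ e ≤ c(1 − 0.51) = 1.036 × 0.4900.
e_max = 0.5076.

0.508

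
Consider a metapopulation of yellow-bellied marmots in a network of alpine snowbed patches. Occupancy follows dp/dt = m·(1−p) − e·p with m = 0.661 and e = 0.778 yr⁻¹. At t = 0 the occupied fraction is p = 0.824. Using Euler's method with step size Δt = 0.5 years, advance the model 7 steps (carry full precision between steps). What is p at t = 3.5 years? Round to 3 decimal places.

0.459

Update rule: p ← p + [m·(1−p) − e·p]·Δt with Δt = 0.5.
  1  |  dp/dt·Δt = -0.262368  |  p_1 = 0.561632
  2  |  dp/dt·Δt = -0.073594  |  p_2 = 0.488038
  3  |  dp/dt·Δt = -0.020643  |  p_3 = 0.467395
  4  |  dp/dt·Δt = -0.005790  |  p_4 = 0.461604
  5  |  dp/dt·Δt = -0.001624  |  p_5 = 0.459980
  6  |  dp/dt·Δt = -0.000456  |  p_6 = 0.459524
  7  |  dp/dt·Δt = -0.000128  |  p_7 = 0.459397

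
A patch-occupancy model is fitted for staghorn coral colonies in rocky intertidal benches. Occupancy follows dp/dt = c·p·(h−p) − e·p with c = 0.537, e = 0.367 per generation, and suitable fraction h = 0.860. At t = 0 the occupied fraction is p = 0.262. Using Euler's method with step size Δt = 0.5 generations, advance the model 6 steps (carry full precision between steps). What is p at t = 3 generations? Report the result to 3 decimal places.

Update rule: p ← p + [c·p·(h−p) − e·p]·Δt with Δt = 0.5.
t = 0.5: p = 0.26200 + (-0.00601) = 0.25599
t = 1: p = 0.25599 + (-0.00546) = 0.25053
t = 1.5: p = 0.25053 + (-0.00498) = 0.24556
t = 2: p = 0.24556 + (-0.00455) = 0.24101
t = 2.5: p = 0.24101 + (-0.00417) = 0.23684
t = 3: p = 0.23684 + (-0.00383) = 0.23301

0.233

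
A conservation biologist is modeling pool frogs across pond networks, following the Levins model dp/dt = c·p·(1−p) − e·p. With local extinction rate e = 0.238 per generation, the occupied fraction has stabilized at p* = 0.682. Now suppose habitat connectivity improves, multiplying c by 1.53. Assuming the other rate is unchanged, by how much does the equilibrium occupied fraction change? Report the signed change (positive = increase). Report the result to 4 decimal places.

Balance c(1−p*) = e gives c = e/(1 − 0.68200) = 0.238/0.31800 = 0.74843.
New p* = 1 − e/c = 1 − 0.23800/1.14510 = 0.79216.
Δp* = 0.79216 − 0.68200 = +0.11016.

0.1102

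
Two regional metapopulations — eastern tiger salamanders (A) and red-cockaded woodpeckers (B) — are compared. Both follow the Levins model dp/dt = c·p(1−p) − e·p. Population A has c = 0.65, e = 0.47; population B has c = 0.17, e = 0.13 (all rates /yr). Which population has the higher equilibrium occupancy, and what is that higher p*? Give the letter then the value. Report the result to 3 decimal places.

A, 0.277

A: p*_A = 1 − 0.47/0.65 = 0.2769.
B: p*_B = 1 − 0.13/0.17 = 0.2353.
A is higher at 0.2769.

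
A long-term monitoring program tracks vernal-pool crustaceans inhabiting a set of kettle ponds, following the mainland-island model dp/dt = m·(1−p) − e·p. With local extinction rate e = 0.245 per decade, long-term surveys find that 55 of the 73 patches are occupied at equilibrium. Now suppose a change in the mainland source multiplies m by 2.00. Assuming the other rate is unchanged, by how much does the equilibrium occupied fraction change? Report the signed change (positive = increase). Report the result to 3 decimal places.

0.106

Observed p* = 55/73 = 0.75342.
Balance m(1−p*) = e·p* gives m = e·p*/(1−p*) = 0.245×0.75342/0.24658 = 0.74859.
New p* = m/(m+e) = 1.49718/(1.49718+0.24500) = 0.85937.
Δp* = 0.85937 − 0.75342 = +0.10595.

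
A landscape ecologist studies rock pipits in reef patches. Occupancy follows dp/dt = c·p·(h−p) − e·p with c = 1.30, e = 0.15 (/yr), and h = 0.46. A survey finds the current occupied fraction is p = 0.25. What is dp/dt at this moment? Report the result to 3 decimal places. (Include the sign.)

Colonization term: c·p·(h−p) = 1.30×0.25×0.2100 = 0.06825.
Extinction term: e·p = 0.03750.
dp/dt = 0.06825 − 0.03750 = 0.03075.

0.031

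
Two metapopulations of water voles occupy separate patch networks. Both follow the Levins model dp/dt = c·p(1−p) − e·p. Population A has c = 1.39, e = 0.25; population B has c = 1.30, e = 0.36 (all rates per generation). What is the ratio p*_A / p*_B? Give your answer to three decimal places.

1.134

A: p*_A = 1 − 0.25/1.39 = 0.8201.
B: p*_B = 1 − 0.36/1.30 = 0.7231.
p*_A / p*_B = 0.8201/0.7231 = 1.1342.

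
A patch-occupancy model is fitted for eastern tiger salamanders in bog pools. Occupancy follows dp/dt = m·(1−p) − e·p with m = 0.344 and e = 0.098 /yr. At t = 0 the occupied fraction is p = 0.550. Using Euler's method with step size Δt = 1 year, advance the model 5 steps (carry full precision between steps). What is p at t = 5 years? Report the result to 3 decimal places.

Update rule: p ← p + [m·(1−p) − e·p]·Δt with Δt = 1.
  1  |  dp/dt·Δt = +0.100900  |  p_1 = 0.650900
  2  |  dp/dt·Δt = +0.056302  |  p_2 = 0.707202
  3  |  dp/dt·Δt = +0.031417  |  p_3 = 0.738619
  4  |  dp/dt·Δt = +0.017530  |  p_4 = 0.756149
  5  |  dp/dt·Δt = +0.009782  |  p_5 = 0.765931

0.766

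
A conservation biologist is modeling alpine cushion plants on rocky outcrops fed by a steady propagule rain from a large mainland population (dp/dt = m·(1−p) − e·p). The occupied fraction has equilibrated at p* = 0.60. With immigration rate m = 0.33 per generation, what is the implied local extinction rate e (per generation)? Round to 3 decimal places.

0.220

At equilibrium m(1−p*) = e·p*, so e = m(1−p*)/p*.
e = 0.33 × 0.4000 / 0.60 = 0.2200.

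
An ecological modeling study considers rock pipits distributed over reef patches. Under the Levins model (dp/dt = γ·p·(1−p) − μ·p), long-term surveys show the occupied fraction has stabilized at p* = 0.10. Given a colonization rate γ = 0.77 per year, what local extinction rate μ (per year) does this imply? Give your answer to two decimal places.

0.69

At equilibrium γ(1−p*) = μ.
μ = 0.77 × (1 − 0.10) = 0.77 × 0.9000 = 0.6930.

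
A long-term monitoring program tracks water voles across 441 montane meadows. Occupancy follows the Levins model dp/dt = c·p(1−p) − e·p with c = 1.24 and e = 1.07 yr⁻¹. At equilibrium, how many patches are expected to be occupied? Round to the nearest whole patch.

60

p* = 1 − e/c = 1 − 1.07/1.24 = 0.1371.
Expected occupied patches = N × p* = 441 × 0.1371 = 60.46 ≈ 60.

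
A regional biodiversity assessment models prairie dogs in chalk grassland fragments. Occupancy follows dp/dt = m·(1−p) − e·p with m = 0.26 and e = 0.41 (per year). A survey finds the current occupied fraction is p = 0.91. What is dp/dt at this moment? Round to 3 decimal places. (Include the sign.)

-0.350

Colonization term: m·(1−p) = 0.26×0.0900 = 0.02340.
Extinction term: e·p = 0.37310.
dp/dt = 0.02340 − 0.37310 = -0.34970.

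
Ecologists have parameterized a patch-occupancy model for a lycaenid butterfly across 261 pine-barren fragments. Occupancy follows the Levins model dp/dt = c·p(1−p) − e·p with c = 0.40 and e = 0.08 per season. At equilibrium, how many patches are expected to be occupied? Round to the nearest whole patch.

p* = 1 − e/c = 1 − 0.08/0.40 = 0.8000.
Expected occupied patches = N × p* = 261 × 0.8000 = 208.80 ≈ 209.

209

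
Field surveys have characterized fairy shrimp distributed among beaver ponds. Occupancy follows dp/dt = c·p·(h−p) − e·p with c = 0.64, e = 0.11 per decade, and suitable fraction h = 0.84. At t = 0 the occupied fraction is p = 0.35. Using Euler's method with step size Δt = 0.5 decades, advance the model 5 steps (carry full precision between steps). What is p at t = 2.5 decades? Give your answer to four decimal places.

0.5134

Update rule: p ← p + [c·p·(h−p) − e·p]·Δt with Δt = 0.5.
step 1: Δp = +0.03563, p = 0.38563
step 2: Δp = +0.03486, p = 0.42049
step 3: Δp = +0.03332, p = 0.45381
step 4: Δp = +0.03112, p = 0.48493
step 5: Δp = +0.02843, p = 0.51336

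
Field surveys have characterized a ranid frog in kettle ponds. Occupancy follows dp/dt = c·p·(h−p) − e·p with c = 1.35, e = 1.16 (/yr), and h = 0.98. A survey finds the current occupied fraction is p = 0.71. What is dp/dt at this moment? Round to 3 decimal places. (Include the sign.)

Colonization term: c·p·(h−p) = 1.35×0.71×0.2700 = 0.25879.
Extinction term: e·p = 0.82360.
dp/dt = 0.25879 − 0.82360 = -0.56480.

-0.565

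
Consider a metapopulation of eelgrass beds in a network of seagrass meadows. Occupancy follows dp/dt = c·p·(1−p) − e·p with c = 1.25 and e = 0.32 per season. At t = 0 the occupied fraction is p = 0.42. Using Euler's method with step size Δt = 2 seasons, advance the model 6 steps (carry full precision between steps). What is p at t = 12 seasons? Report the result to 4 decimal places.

0.7361

Update rule: p ← p + [c·p·(1−p) − e·p]·Δt with Δt = 2.
t = 2: p = 0.42000 + (+0.34020) = 0.76020
t = 4: p = 0.76020 + (-0.03079) = 0.72941
t = 6: p = 0.72941 + (+0.02660) = 0.75601
t = 8: p = 0.75601 + (-0.02271) = 0.73331
t = 10: p = 0.73331 + (+0.01960) = 0.75291
t = 12: p = 0.75291 + (-0.01677) = 0.73614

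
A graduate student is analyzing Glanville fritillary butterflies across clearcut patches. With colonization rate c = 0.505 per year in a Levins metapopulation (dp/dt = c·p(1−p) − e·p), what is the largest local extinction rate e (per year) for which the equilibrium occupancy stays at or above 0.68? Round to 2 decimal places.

1 − e/c ≥ 0.68 ⇒ e ≤ c(1 − 0.68) = 0.505 × 0.3200.
e_max = 0.1616.

0.16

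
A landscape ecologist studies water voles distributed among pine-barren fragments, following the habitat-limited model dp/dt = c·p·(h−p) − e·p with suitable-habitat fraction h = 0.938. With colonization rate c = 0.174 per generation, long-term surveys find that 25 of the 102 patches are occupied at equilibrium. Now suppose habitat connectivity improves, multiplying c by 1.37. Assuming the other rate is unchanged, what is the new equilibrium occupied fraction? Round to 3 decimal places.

0.432

Observed p* = 25/102 = 0.24510.
Balance c(h−p*) = e gives e = 0.174×(0.938 − 0.24510) = 0.12056.
New p* = 0.938 − e/c = 0.938 − 0.12056/0.23838 = 0.43225.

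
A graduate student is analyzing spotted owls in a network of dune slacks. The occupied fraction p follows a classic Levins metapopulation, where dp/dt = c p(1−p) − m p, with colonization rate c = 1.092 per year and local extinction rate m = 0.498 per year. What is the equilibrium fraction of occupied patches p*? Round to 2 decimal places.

At equilibrium, colonization balances extinction: c·p*·(1−p*) = m·p*.
So p* = 1 − m/c = 1 − 0.498/1.092 = 1 − 0.4560 = 0.5440.

0.54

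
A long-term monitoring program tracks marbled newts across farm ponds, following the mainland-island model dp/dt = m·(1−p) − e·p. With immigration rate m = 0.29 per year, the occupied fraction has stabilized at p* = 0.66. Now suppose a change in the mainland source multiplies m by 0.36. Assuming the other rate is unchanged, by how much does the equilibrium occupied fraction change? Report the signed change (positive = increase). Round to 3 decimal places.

Balance m(1−p*) = e·p* gives e = m(1−p*)/p* = 0.29×0.34000/0.66000 = 0.14939.
New p* = m/(m+e) = 0.10440/(0.10440+0.14939) = 0.41136.
Δp* = 0.41136 − 0.66000 = -0.24864.

-0.249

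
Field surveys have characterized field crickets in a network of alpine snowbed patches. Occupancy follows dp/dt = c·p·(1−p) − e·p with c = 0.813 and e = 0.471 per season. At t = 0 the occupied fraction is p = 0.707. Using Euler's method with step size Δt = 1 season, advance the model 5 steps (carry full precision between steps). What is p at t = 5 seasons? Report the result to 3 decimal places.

0.437

Update rule: p ← p + [c·p·(1−p) − e·p]·Δt with Δt = 1.
t = 1: p = 0.70700 + (-0.16458) = 0.54242
t = 2: p = 0.54242 + (-0.05369) = 0.48873
t = 3: p = 0.48873 + (-0.02704) = 0.46168
t = 4: p = 0.46168 + (-0.01540) = 0.44629
t = 5: p = 0.44629 + (-0.00930) = 0.43699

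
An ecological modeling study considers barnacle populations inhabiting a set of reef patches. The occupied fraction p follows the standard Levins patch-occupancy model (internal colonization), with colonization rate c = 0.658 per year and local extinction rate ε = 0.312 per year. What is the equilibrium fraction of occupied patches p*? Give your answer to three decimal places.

0.526

At equilibrium, colonization balances extinction: c·p*·(1−p*) = ε·p*.
So p* = 1 − ε/c = 1 − 0.312/0.658 = 1 − 0.4742 = 0.5258.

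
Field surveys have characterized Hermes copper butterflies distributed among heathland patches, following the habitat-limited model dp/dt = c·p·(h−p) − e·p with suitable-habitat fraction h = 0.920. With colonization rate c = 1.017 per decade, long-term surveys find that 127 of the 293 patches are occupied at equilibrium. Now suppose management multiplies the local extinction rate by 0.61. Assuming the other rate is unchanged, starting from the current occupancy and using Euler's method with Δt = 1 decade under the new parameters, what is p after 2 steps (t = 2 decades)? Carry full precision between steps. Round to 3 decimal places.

Observed p* = 127/293 = 0.43345.
Balance c(h−p*) = e gives e = 1.017×(0.92 − 0.43345) = 0.49482.
Starting from p₀ = 0.43345; update p ← p + (dp/dt)·Δt with the new parameters.
step 1: Δp = +0.08365, p = 0.51709
step 2: Δp = +0.05580, p = 0.57290

0.573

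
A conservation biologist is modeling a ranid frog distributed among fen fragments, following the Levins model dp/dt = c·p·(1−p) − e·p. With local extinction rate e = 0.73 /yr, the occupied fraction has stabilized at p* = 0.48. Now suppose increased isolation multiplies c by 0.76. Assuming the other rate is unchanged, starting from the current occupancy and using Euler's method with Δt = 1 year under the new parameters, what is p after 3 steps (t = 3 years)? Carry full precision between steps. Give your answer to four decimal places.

Balance c(1−p*) = e gives c = e/(1 − 0.48000) = 0.73/0.52000 = 1.40385.
Starting from p₀ = 0.48000; update p ← p + (dp/dt)·Δt with the new parameters.
  1  |  dp/dt·Δt = -0.084096  |  p_1 = 0.395904
  2  |  dp/dt·Δt = -0.033840  |  p_2 = 0.362064
  3  |  dp/dt·Δt = -0.017875  |  p_3 = 0.344188

0.3442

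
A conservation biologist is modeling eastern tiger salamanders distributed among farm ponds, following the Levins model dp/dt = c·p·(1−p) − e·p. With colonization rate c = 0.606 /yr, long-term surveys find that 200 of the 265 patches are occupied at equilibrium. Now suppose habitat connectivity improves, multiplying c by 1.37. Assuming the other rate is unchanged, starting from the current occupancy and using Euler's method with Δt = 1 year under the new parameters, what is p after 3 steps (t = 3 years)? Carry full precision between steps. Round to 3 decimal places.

Observed p* = 200/265 = 0.75472.
Balance c(1−p*) = e gives e = 0.606×(1 − 0.75472) = 0.14864.
Starting from p₀ = 0.75472; update p ← p + (dp/dt)·Δt with the new parameters.
step 1: Δp = +0.04151, p = 0.79622
step 2: Δp = +0.01635, p = 0.81258
step 3: Δp = +0.00566, p = 0.81823

0.818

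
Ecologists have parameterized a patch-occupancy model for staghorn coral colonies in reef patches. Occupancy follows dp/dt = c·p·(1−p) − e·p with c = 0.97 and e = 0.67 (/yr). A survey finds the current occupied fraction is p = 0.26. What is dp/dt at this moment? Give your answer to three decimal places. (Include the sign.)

0.012

Colonization term: c·p·(1−p) = 0.97×0.26×0.7400 = 0.18663.
Extinction term: e·p = 0.17420.
dp/dt = 0.18663 − 0.17420 = 0.01243.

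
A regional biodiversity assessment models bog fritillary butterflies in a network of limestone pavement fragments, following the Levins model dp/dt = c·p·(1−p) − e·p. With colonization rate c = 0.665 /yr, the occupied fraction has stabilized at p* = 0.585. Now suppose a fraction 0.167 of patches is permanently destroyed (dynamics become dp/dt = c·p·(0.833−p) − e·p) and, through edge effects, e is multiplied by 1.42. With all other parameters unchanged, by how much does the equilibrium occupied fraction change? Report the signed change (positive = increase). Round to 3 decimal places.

Balance c(1−p*) = e gives e = 0.665×(1 − 0.58500) = 0.27598.
New p* = 0.833 − e/c = 0.833 − 0.39189/0.66500 = 0.24369.
Δp* = 0.24369 − 0.58500 = -0.34131.

-0.341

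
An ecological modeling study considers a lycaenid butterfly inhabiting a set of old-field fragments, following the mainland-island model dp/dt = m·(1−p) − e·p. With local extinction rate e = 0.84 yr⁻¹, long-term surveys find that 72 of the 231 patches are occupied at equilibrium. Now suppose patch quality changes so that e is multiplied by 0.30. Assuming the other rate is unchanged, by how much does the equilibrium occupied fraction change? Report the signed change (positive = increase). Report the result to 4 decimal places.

0.2898

Observed p* = 72/231 = 0.31169.
Balance m(1−p*) = e·p* gives m = e·p*/(1−p*) = 0.84×0.31169/0.68831 = 0.38038.
New p* = m/(m+e) = 0.38038/(0.38038+0.25200) = 0.60151.
Δp* = 0.60151 − 0.31169 = +0.28982.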